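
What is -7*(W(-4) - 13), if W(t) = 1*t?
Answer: 119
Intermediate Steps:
W(t) = t
-7*(W(-4) - 13) = -7*(-4 - 13) = -7*(-17) = 119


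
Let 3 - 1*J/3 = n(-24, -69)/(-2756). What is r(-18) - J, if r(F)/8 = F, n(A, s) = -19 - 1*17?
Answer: -105390/689 ≈ -152.96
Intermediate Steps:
n(A, s) = -36 (n(A, s) = -19 - 17 = -36)
r(F) = 8*F
J = 6174/689 (J = 9 - (-108)/(-2756) = 9 - (-108)*(-1)/2756 = 9 - 3*9/689 = 9 - 27/689 = 6174/689 ≈ 8.9608)
r(-18) - J = 8*(-18) - 1*6174/689 = -144 - 6174/689 = -105390/689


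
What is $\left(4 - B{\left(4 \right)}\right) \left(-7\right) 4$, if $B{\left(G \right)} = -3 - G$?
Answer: $-308$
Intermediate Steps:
$\left(4 - B{\left(4 \right)}\right) \left(-7\right) 4 = \left(4 - \left(-3 - 4\right)\right) \left(-7\right) 4 = \left(4 - -7\right) \left(-7\right) 4 = \left(4 + 7\right) \left(-7\right) 4 = 11 \left(-7\right) 4 = \left(-77\right) 4 = -308$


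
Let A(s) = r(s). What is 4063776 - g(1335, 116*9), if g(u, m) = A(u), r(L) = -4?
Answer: 4063780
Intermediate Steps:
A(s) = -4
g(u, m) = -4
4063776 - g(1335, 116*9) = 4063776 - 1*(-4) = 4063776 + 4 = 4063780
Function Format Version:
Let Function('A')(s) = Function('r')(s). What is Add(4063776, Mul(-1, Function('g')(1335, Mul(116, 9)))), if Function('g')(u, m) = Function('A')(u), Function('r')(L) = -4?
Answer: 4063780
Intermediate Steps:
Function('A')(s) = -4
Function('g')(u, m) = -4
Add(4063776, Mul(-1, Function('g')(1335, Mul(116, 9)))) = Add(4063776, Mul(-1, -4)) = Add(4063776, 4) = 4063780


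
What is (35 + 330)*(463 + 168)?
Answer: 230315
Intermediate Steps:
(35 + 330)*(463 + 168) = 365*631 = 230315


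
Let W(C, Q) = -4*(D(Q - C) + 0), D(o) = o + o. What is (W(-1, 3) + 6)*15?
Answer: -390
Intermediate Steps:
D(o) = 2*o
W(C, Q) = -8*Q + 8*C (W(C, Q) = -4*(2*(Q - C) + 0) = -4*((-2*C + 2*Q) + 0) = -4*(-2*C + 2*Q) = -8*Q + 8*C)
(W(-1, 3) + 6)*15 = ((-8*3 + 8*(-1)) + 6)*15 = ((-24 - 8) + 6)*15 = (-32 + 6)*15 = -26*15 = -390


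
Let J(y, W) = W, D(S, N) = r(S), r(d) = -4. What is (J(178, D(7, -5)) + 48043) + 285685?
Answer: 333724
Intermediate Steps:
D(S, N) = -4
(J(178, D(7, -5)) + 48043) + 285685 = (-4 + 48043) + 285685 = 48039 + 285685 = 333724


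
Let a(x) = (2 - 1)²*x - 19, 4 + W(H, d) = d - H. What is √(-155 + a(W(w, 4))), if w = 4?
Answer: I*√178 ≈ 13.342*I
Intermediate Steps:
W(H, d) = -4 + d - H (W(H, d) = -4 + (d - H) = -4 + d - H)
a(x) = -19 + x (a(x) = 1²*x - 19 = 1*x - 19 = x - 19 = -19 + x)
√(-155 + a(W(w, 4))) = √(-155 + (-19 + (-4 + 4 - 1*4))) = √(-155 + (-19 + (-4 + 4 - 4))) = √(-155 + (-19 - 4)) = √(-155 - 23) = √(-178) = I*√178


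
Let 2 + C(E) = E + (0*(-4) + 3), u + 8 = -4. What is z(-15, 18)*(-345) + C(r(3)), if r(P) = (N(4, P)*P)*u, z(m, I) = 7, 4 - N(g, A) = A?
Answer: -2450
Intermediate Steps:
u = -12 (u = -8 - 4 = -12)
N(g, A) = 4 - A
r(P) = -12*P*(4 - P) (r(P) = ((4 - P)*P)*(-12) = (P*(4 - P))*(-12) = -12*P*(4 - P))
C(E) = 1 + E (C(E) = -2 + (E + (0*(-4) + 3)) = -2 + (E + (0 + 3)) = -2 + (E + 3) = -2 + (3 + E) = 1 + E)
z(-15, 18)*(-345) + C(r(3)) = 7*(-345) + (1 + 12*3*(-4 + 3)) = -2415 + (1 + 12*3*(-1)) = -2415 + (1 - 36) = -2415 - 35 = -2450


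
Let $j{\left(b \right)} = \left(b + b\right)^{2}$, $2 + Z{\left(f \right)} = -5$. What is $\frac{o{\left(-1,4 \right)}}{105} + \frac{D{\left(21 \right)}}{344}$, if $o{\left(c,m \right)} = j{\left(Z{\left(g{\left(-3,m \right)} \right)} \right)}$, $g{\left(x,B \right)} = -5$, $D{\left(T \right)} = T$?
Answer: $\frac{9947}{5160} \approx 1.9277$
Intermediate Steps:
$Z{\left(f \right)} = -7$ ($Z{\left(f \right)} = -2 - 5 = -7$)
$j{\left(b \right)} = 4 b^{2}$ ($j{\left(b \right)} = \left(2 b\right)^{2} = 4 b^{2}$)
$o{\left(c,m \right)} = 196$ ($o{\left(c,m \right)} = 4 \left(-7\right)^{2} = 4 \cdot 49 = 196$)
$\frac{o{\left(-1,4 \right)}}{105} + \frac{D{\left(21 \right)}}{344} = \frac{196}{105} + \frac{21}{344} = 196 \cdot \frac{1}{105} + 21 \cdot \frac{1}{344} = \frac{28}{15} + \frac{21}{344} = \frac{9947}{5160}$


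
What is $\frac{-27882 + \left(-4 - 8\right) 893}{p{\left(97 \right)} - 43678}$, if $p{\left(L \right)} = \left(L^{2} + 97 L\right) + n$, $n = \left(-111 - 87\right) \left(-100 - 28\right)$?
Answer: $- \frac{19299}{242} \approx -79.748$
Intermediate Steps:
$n = 25344$ ($n = \left(-198\right) \left(-128\right) = 25344$)
$p{\left(L \right)} = 25344 + L^{2} + 97 L$ ($p{\left(L \right)} = \left(L^{2} + 97 L\right) + 25344 = 25344 + L^{2} + 97 L$)
$\frac{-27882 + \left(-4 - 8\right) 893}{p{\left(97 \right)} - 43678} = \frac{-27882 + \left(-4 - 8\right) 893}{\left(25344 + 97^{2} + 97 \cdot 97\right) - 43678} = \frac{-27882 - 10716}{\left(25344 + 9409 + 9409\right) - 43678} = \frac{-27882 - 10716}{44162 - 43678} = - \frac{38598}{484} = \left(-38598\right) \frac{1}{484} = - \frac{19299}{242}$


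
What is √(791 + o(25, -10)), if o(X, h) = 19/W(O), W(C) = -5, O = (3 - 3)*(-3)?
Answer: 4*√1230/5 ≈ 28.057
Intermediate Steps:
O = 0 (O = 0*(-3) = 0)
o(X, h) = -19/5 (o(X, h) = 19/(-5) = 19*(-⅕) = -19/5)
√(791 + o(25, -10)) = √(791 - 19/5) = √(3936/5) = 4*√1230/5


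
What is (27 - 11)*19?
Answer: 304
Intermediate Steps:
(27 - 11)*19 = 16*19 = 304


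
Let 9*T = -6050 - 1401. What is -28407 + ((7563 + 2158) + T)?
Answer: -175625/9 ≈ -19514.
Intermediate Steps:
T = -7451/9 (T = (-6050 - 1401)/9 = (⅑)*(-7451) = -7451/9 ≈ -827.89)
-28407 + ((7563 + 2158) + T) = -28407 + ((7563 + 2158) - 7451/9) = -28407 + (9721 - 7451/9) = -28407 + 80038/9 = -175625/9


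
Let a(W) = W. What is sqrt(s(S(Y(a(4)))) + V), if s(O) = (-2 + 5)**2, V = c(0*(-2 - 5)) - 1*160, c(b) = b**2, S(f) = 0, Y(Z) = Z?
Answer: I*sqrt(151) ≈ 12.288*I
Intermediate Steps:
V = -160 (V = (0*(-2 - 5))**2 - 1*160 = (0*(-7))**2 - 160 = 0**2 - 160 = 0 - 160 = -160)
s(O) = 9 (s(O) = 3**2 = 9)
sqrt(s(S(Y(a(4)))) + V) = sqrt(9 - 160) = sqrt(-151) = I*sqrt(151)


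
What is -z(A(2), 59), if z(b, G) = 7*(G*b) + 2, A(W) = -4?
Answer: 1650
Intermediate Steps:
z(b, G) = 2 + 7*G*b (z(b, G) = 7*G*b + 2 = 2 + 7*G*b)
-z(A(2), 59) = -(2 + 7*59*(-4)) = -(2 - 1652) = -1*(-1650) = 1650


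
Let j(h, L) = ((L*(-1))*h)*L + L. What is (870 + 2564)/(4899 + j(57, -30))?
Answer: -3434/46431 ≈ -0.073959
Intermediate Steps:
j(h, L) = L - h*L**2 (j(h, L) = ((-L)*h)*L + L = (-L*h)*L + L = -h*L**2 + L = L - h*L**2)
(870 + 2564)/(4899 + j(57, -30)) = (870 + 2564)/(4899 - 30*(1 - 1*(-30)*57)) = 3434/(4899 - 30*(1 + 1710)) = 3434/(4899 - 30*1711) = 3434/(4899 - 51330) = 3434/(-46431) = 3434*(-1/46431) = -3434/46431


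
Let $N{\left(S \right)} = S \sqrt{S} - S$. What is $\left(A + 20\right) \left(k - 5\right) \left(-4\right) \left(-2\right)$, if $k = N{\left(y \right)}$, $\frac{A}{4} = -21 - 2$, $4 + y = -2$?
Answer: $-576 + 3456 i \sqrt{6} \approx -576.0 + 8465.4 i$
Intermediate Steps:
$y = -6$ ($y = -4 - 2 = -6$)
$A = -92$ ($A = 4 \left(-21 - 2\right) = 4 \left(-23\right) = -92$)
$N{\left(S \right)} = S^{\frac{3}{2}} - S$
$k = 6 - 6 i \sqrt{6}$ ($k = \left(-6\right)^{\frac{3}{2}} - -6 = - 6 i \sqrt{6} + 6 = 6 - 6 i \sqrt{6} \approx 6.0 - 14.697 i$)
$\left(A + 20\right) \left(k - 5\right) \left(-4\right) \left(-2\right) = \left(-92 + 20\right) \left(\left(6 - 6 i \sqrt{6}\right) - 5\right) \left(-4\right) \left(-2\right) = - 72 \left(1 - 6 i \sqrt{6}\right) \left(-4\right) \left(-2\right) = - 72 \left(-4 + 24 i \sqrt{6}\right) \left(-2\right) = - 72 \left(8 - 48 i \sqrt{6}\right) = -576 + 3456 i \sqrt{6}$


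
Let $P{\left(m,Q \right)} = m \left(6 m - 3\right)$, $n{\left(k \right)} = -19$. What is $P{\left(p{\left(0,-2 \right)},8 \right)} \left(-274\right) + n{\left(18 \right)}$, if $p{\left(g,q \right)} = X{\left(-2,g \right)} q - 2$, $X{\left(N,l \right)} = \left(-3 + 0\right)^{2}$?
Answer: $-674059$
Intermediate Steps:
$X{\left(N,l \right)} = 9$ ($X{\left(N,l \right)} = \left(-3\right)^{2} = 9$)
$p{\left(g,q \right)} = -2 + 9 q$ ($p{\left(g,q \right)} = 9 q - 2 = -2 + 9 q$)
$P{\left(m,Q \right)} = m \left(-3 + 6 m\right)$
$P{\left(p{\left(0,-2 \right)},8 \right)} \left(-274\right) + n{\left(18 \right)} = 3 \left(-2 + 9 \left(-2\right)\right) \left(-1 + 2 \left(-2 + 9 \left(-2\right)\right)\right) \left(-274\right) - 19 = 3 \left(-2 - 18\right) \left(-1 + 2 \left(-2 - 18\right)\right) \left(-274\right) - 19 = 3 \left(-20\right) \left(-1 + 2 \left(-20\right)\right) \left(-274\right) - 19 = 3 \left(-20\right) \left(-1 - 40\right) \left(-274\right) - 19 = 3 \left(-20\right) \left(-41\right) \left(-274\right) - 19 = 2460 \left(-274\right) - 19 = -674040 - 19 = -674059$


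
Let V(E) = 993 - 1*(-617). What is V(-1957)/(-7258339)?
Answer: -1610/7258339 ≈ -0.00022181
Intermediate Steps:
V(E) = 1610 (V(E) = 993 + 617 = 1610)
V(-1957)/(-7258339) = 1610/(-7258339) = 1610*(-1/7258339) = -1610/7258339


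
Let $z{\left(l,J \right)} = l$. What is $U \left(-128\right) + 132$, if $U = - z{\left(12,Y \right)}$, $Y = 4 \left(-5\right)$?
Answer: $1668$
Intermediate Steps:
$Y = -20$
$U = -12$ ($U = \left(-1\right) 12 = -12$)
$U \left(-128\right) + 132 = \left(-12\right) \left(-128\right) + 132 = 1536 + 132 = 1668$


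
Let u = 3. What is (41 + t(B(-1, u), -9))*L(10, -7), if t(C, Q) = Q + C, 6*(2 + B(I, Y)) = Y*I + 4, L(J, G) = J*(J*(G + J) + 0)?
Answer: 9050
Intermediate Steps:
L(J, G) = J**2*(G + J) (L(J, G) = J*(J*(G + J)) = J**2*(G + J))
B(I, Y) = -4/3 + I*Y/6 (B(I, Y) = -2 + (Y*I + 4)/6 = -2 + (I*Y + 4)/6 = -2 + (4 + I*Y)/6 = -2 + (2/3 + I*Y/6) = -4/3 + I*Y/6)
t(C, Q) = C + Q
(41 + t(B(-1, u), -9))*L(10, -7) = (41 + ((-4/3 + (1/6)*(-1)*3) - 9))*(10**2*(-7 + 10)) = (41 + ((-4/3 - 1/2) - 9))*(100*3) = (41 + (-11/6 - 9))*300 = (41 - 65/6)*300 = (181/6)*300 = 9050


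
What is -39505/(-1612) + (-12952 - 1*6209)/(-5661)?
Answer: 28280593/1013948 ≈ 27.892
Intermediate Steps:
-39505/(-1612) + (-12952 - 1*6209)/(-5661) = -39505*(-1/1612) + (-12952 - 6209)*(-1/5661) = 39505/1612 - 19161*(-1/5661) = 39505/1612 + 2129/629 = 28280593/1013948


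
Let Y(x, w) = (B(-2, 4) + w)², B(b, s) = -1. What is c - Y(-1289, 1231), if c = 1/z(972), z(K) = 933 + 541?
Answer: -2230014599/1474 ≈ -1.5129e+6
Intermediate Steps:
z(K) = 1474
Y(x, w) = (-1 + w)²
c = 1/1474 ≈ 0.00067843
c - Y(-1289, 1231) = 1/1474 - (-1 + 1231)² = 1/1474 - 1*1230² = 1/1474 - 1*1512900 = 1/1474 - 1512900 = -2230014599/1474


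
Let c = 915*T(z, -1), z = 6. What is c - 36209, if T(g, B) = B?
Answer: -37124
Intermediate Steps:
c = -915 (c = 915*(-1) = -915)
c - 36209 = -915 - 36209 = -37124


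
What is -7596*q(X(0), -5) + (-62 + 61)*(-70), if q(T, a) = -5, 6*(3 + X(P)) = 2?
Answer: 38050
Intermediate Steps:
X(P) = -8/3 (X(P) = -3 + (⅙)*2 = -3 + ⅓ = -8/3)
-7596*q(X(0), -5) + (-62 + 61)*(-70) = -7596*(-5) + (-62 + 61)*(-70) = 37980 - 1*(-70) = 37980 + 70 = 38050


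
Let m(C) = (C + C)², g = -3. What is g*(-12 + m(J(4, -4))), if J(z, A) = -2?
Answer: -12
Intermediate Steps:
m(C) = 4*C² (m(C) = (2*C)² = 4*C²)
g*(-12 + m(J(4, -4))) = -3*(-12 + 4*(-2)²) = -3*(-12 + 4*4) = -3*(-12 + 16) = -3*4 = -12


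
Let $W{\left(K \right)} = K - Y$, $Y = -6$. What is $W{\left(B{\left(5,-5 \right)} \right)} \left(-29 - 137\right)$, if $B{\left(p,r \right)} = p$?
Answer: $-1826$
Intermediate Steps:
$W{\left(K \right)} = 6 + K$ ($W{\left(K \right)} = K - -6 = K + 6 = 6 + K$)
$W{\left(B{\left(5,-5 \right)} \right)} \left(-29 - 137\right) = \left(6 + 5\right) \left(-29 - 137\right) = 11 \left(-166\right) = -1826$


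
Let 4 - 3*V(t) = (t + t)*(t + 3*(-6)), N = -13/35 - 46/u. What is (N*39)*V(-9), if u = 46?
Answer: 300768/35 ≈ 8593.4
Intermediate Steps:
N = -48/35 (N = -13/35 - 46/46 = -13*1/35 - 46*1/46 = -13/35 - 1 = -48/35 ≈ -1.3714)
V(t) = 4/3 - 2*t*(-18 + t)/3 (V(t) = 4/3 - (t + t)*(t + 3*(-6))/3 = 4/3 - 2*t*(t - 18)/3 = 4/3 - 2*t*(-18 + t)/3)
(N*39)*V(-9) = (-48/35*39)*(4/3 + 12*(-9) - ⅔*(-9)²) = -1872*(4/3 - 108 - ⅔*81)/35 = -1872*(4/3 - 108 - 54)/35 = -1872/35*(-482/3) = 300768/35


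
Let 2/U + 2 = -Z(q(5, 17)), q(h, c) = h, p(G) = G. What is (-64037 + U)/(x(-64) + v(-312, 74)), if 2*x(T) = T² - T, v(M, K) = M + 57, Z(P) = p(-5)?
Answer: -192109/5475 ≈ -35.088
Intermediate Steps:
Z(P) = -5
v(M, K) = 57 + M
U = ⅔ (U = 2/(-2 - 1*(-5)) = 2/(-2 + 5) = 2/3 = 2*(⅓) = ⅔ ≈ 0.66667)
x(T) = T²/2 - T/2 (x(T) = (T² - T)/2 = T²/2 - T/2)
(-64037 + U)/(x(-64) + v(-312, 74)) = (-64037 + ⅔)/((½)*(-64)*(-1 - 64) + (57 - 312)) = -192109/(3*((½)*(-64)*(-65) - 255)) = -192109/(3*(2080 - 255)) = -192109/3/1825 = -192109/3*1/1825 = -192109/5475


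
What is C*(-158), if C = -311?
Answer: 49138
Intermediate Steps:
C*(-158) = -311*(-158) = 49138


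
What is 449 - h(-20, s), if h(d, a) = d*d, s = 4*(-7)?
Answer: 49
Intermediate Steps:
s = -28
h(d, a) = d²
449 - h(-20, s) = 449 - 1*(-20)² = 449 - 1*400 = 449 - 400 = 49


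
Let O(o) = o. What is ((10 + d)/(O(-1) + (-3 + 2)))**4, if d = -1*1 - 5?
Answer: 16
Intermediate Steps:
d = -6 (d = -1 - 5 = -6)
((10 + d)/(O(-1) + (-3 + 2)))**4 = ((10 - 6)/(-1 + (-3 + 2)))**4 = (4/(-1 - 1))**4 = (4/(-2))**4 = (4*(-1/2))**4 = (-2)**4 = 16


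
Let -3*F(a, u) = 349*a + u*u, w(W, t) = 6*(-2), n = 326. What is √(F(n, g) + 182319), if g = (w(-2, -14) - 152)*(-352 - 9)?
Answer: 3*I*√129802979 ≈ 34179.0*I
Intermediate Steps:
w(W, t) = -12
g = 59204 (g = (-12 - 152)*(-352 - 9) = -164*(-361) = 59204)
F(a, u) = -349*a/3 - u²/3 (F(a, u) = -(349*a + u*u)/3 = -(349*a + u²)/3 = -(u² + 349*a)/3 = -349*a/3 - u²/3)
√(F(n, g) + 182319) = √((-349/3*326 - ⅓*59204²) + 182319) = √((-113774/3 - ⅓*3505113616) + 182319) = √((-113774/3 - 3505113616/3) + 182319) = √(-1168409130 + 182319) = √(-1168226811) = 3*I*√129802979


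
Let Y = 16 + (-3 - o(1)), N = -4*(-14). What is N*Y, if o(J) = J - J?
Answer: 728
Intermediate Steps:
o(J) = 0
N = 56
Y = 13 (Y = 16 + (-3 - 1*0) = 16 + (-3 + 0) = 16 - 3 = 13)
N*Y = 56*13 = 728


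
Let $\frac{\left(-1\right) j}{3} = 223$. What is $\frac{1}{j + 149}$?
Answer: $- \frac{1}{520} \approx -0.0019231$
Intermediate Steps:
$j = -669$ ($j = \left(-3\right) 223 = -669$)
$\frac{1}{j + 149} = \frac{1}{-669 + 149} = \frac{1}{-520} = - \frac{1}{520}$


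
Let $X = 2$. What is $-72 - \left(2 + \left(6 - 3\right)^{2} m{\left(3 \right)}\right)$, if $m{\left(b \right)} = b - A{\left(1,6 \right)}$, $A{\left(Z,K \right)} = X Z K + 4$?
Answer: $43$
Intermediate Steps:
$A{\left(Z,K \right)} = 4 + 2 K Z$ ($A{\left(Z,K \right)} = 2 Z K + 4 = 2 K Z + 4 = 4 + 2 K Z$)
$m{\left(b \right)} = -16 + b$ ($m{\left(b \right)} = b - \left(4 + 2 \cdot 6 \cdot 1\right) = b - \left(4 + 12\right) = b - 16 = -16 + b$)
$-72 - \left(2 + \left(6 - 3\right)^{2} m{\left(3 \right)}\right) = -72 - \left(2 + \left(6 - 3\right)^{2} \left(-16 + 3\right)\right) = -72 - \left(2 + 3^{2} \left(-13\right)\right) = -72 - \left(2 + 9 \left(-13\right)\right) = -72 - \left(2 - 117\right) = -72 - -115 = -72 + 115 = 43$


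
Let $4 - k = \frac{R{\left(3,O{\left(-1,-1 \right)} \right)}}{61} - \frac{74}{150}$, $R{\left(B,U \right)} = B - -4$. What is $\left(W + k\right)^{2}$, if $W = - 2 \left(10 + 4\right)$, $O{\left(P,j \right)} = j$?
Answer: $\frac{11678692624}{20930625} \approx 557.97$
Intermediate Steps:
$R{\left(B,U \right)} = 4 + B$ ($R{\left(B,U \right)} = B + 4 = 4 + B$)
$W = -28$ ($W = \left(-2\right) 14 = -28$)
$k = \frac{20032}{4575}$ ($k = 4 - \left(\frac{4 + 3}{61} - \frac{74}{150}\right) = 4 - \left(7 \cdot \frac{1}{61} - \frac{37}{75}\right) = 4 - \left(\frac{7}{61} - \frac{37}{75}\right) = 4 - - \frac{1732}{4575} = 4 + \frac{1732}{4575} = \frac{20032}{4575} \approx 4.3786$)
$\left(W + k\right)^{2} = \left(-28 + \frac{20032}{4575}\right)^{2} = \left(- \frac{108068}{4575}\right)^{2} = \frac{11678692624}{20930625}$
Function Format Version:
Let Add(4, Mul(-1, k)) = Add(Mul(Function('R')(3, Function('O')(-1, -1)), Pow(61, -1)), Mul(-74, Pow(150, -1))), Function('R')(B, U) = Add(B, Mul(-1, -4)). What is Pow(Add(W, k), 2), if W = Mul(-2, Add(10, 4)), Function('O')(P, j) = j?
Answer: Rational(11678692624, 20930625) ≈ 557.97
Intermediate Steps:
Function('R')(B, U) = Add(4, B) (Function('R')(B, U) = Add(B, 4) = Add(4, B))
W = -28 (W = Mul(-2, 14) = -28)
k = Rational(20032, 4575) (k = Add(4, Mul(-1, Add(Mul(Add(4, 3), Pow(61, -1)), Mul(-74, Pow(150, -1))))) = Add(4, Mul(-1, Add(Mul(7, Rational(1, 61)), Mul(-74, Rational(1, 150))))) = Add(4, Mul(-1, Add(Rational(7, 61), Rational(-37, 75)))) = Add(4, Mul(-1, Rational(-1732, 4575))) = Add(4, Rational(1732, 4575)) = Rational(20032, 4575) ≈ 4.3786)
Pow(Add(W, k), 2) = Pow(Add(-28, Rational(20032, 4575)), 2) = Pow(Rational(-108068, 4575), 2) = Rational(11678692624, 20930625)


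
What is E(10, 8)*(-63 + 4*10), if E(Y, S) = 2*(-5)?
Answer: 230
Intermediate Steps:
E(Y, S) = -10
E(10, 8)*(-63 + 4*10) = -10*(-63 + 4*10) = -10*(-63 + 40) = -10*(-23) = 230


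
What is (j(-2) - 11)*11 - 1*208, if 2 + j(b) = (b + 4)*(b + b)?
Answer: -439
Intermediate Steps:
j(b) = -2 + 2*b*(4 + b) (j(b) = -2 + (b + 4)*(b + b) = -2 + (4 + b)*(2*b) = -2 + 2*b*(4 + b))
(j(-2) - 11)*11 - 1*208 = ((-2 + 2*(-2)² + 8*(-2)) - 11)*11 - 1*208 = ((-2 + 2*4 - 16) - 11)*11 - 208 = ((-2 + 8 - 16) - 11)*11 - 208 = (-10 - 11)*11 - 208 = -21*11 - 208 = -231 - 208 = -439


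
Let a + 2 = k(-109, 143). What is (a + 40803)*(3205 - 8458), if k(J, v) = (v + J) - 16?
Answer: -214422207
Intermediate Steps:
k(J, v) = -16 + J + v (k(J, v) = (J + v) - 16 = -16 + J + v)
a = 16 (a = -2 + (-16 - 109 + 143) = -2 + 18 = 16)
(a + 40803)*(3205 - 8458) = (16 + 40803)*(3205 - 8458) = 40819*(-5253) = -214422207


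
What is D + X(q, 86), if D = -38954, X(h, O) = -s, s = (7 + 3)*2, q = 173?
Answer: -38974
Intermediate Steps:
s = 20 (s = 10*2 = 20)
X(h, O) = -20 (X(h, O) = -1*20 = -20)
D + X(q, 86) = -38954 - 20 = -38974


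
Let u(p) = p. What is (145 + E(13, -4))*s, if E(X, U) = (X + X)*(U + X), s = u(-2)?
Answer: -758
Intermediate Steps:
s = -2
E(X, U) = 2*X*(U + X) (E(X, U) = (2*X)*(U + X) = 2*X*(U + X))
(145 + E(13, -4))*s = (145 + 2*13*(-4 + 13))*(-2) = (145 + 2*13*9)*(-2) = (145 + 234)*(-2) = 379*(-2) = -758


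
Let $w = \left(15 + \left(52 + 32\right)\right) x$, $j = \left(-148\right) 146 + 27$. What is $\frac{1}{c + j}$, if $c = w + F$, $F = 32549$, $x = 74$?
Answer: $\frac{1}{18294} \approx 5.4663 \cdot 10^{-5}$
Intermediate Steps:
$j = -21581$ ($j = -21608 + 27 = -21581$)
$w = 7326$ ($w = \left(15 + \left(52 + 32\right)\right) 74 = \left(15 + 84\right) 74 = 99 \cdot 74 = 7326$)
$c = 39875$ ($c = 7326 + 32549 = 39875$)
$\frac{1}{c + j} = \frac{1}{39875 - 21581} = \frac{1}{18294}$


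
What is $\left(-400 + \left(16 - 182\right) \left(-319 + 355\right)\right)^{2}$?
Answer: $40653376$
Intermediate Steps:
$\left(-400 + \left(16 - 182\right) \left(-319 + 355\right)\right)^{2} = \left(-400 - 5976\right)^{2} = \left(-6376\right)^{2} = 40653376$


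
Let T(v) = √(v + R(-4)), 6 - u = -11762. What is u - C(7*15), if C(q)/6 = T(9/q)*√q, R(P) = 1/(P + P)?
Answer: 11768 - 3*I*√66/2 ≈ 11768.0 - 12.186*I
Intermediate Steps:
u = 11768 (u = 6 - 1*(-11762) = 6 + 11762 = 11768)
R(P) = 1/(2*P)
T(v) = √(-⅛ + v) (T(v) = √(v + (½)/(-4)) = √(v + (½)*(-¼)) = √(v - ⅛) = √(-⅛ + v))
C(q) = 3*√q*√(-2 + 144/q)/2 (C(q) = 6*((√(-2 + 16*(9/q))/4)*√q) = 6*((√(-2 + 144/q)/4)*√q) = 6*(√q*√(-2 + 144/q)/4) = 3*√q*√(-2 + 144/q)/2)
u - C(7*15) = 11768 - 3*√2*√(7*15)*√((72 - 7*15)/((7*15)))/2 = 11768 - 3*√2*√105*√((72 - 1*105)/105)/2 = 11768 - 3*√2*√105*√((72 - 105)/105)/2 = 11768 - 3*√2*√105*√((1/105)*(-33))/2 = 11768 - 3*√2*√105*√(-11/35)/2 = 11768 - 3*√2*√105*I*√385/35/2 = 11768 - 3*I*√66/2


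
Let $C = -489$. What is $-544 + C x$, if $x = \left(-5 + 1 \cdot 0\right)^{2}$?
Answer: $-12769$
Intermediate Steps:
$x = 25$ ($x = \left(-5 + 0\right)^{2} = \left(-5\right)^{2} = 25$)
$-544 + C x = -544 - 12225 = -12769$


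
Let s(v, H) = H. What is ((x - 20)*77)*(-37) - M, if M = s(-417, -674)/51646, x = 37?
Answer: -1250685022/25823 ≈ -48433.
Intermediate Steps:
M = -337/25823 (M = -674/51646 = -674*1/51646 = -337/25823 ≈ -0.013050)
((x - 20)*77)*(-37) - M = ((37 - 20)*77)*(-37) - 1*(-337/25823) = (17*77)*(-37) + 337/25823 = 1309*(-37) + 337/25823 = -48433 + 337/25823 = -1250685022/25823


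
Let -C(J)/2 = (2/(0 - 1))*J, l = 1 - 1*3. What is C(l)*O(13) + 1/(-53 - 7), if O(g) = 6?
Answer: -2881/60 ≈ -48.017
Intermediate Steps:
l = -2 (l = 1 - 3 = -2)
C(J) = 4*J (C(J) = -2*2/(0 - 1)*J = -2*2/(-1)*J = -2*2*(-1)*J = -(-4)*J = 4*J)
C(l)*O(13) + 1/(-53 - 7) = (4*(-2))*6 + 1/(-53 - 7) = -8*6 + 1/(-60) = -48 - 1/60 = -2881/60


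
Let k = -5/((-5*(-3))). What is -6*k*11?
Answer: 22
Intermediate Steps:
k = -⅓ (k = -5/15 = -5*1/15 = -⅓ ≈ -0.33333)
-6*k*11 = -6*(-⅓)*11 = 2*11 = 22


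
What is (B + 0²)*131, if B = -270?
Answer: -35370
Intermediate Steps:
(B + 0²)*131 = (-270 + 0²)*131 = (-270 + 0)*131 = -270*131 = -35370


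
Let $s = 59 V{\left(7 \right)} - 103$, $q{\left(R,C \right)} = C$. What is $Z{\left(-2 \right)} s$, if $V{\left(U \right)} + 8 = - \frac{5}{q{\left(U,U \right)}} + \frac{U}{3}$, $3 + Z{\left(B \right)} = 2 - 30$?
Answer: $\frac{312139}{21} \approx 14864.0$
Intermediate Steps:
$Z{\left(B \right)} = -31$ ($Z{\left(B \right)} = -3 + \left(2 - 30\right) = -3 - 28 = -31$)
$V{\left(U \right)} = -8 - \frac{5}{U} + \frac{U}{3}$ ($V{\left(U \right)} = -8 + \left(- \frac{5}{U} + \frac{U}{3}\right) = -8 - \frac{5}{U} + \frac{U}{3}$)
$s = - \frac{10069}{21}$ ($s = 59 \left(-8 - \frac{5}{7} + \frac{1}{3} \cdot 7\right) - 103 = 59 \left(-8 - \frac{5}{7} + \frac{7}{3}\right) - 103 = 59 \left(- \frac{134}{21}\right) - 103 = - \frac{7906}{21} - 103 = - \frac{10069}{21} \approx -479.48$)
$Z{\left(-2 \right)} s = \left(-31\right) \left(- \frac{10069}{21}\right) = \frac{312139}{21}$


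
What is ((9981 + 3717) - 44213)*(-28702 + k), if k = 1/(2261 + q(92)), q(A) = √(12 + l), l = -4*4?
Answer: 895482262511367/1022425 + 12206*I/1022425 ≈ 8.7584e+8 + 0.011938*I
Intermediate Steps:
l = -16
q(A) = 2*I (q(A) = √(12 - 16) = √(-4) = 2*I)
k = (2261 - 2*I)/5112125 (k = 1/(2261 + 2*I) = (2261 - 2*I)/5112125 ≈ 0.00044228 - 3.9123e-7*I)
((9981 + 3717) - 44213)*(-28702 + k) = ((9981 + 3717) - 44213)*(-28702 + (2261/5112125 - 2*I/5112125)) = (13698 - 44213)*(-146728209489/5112125 - 2*I/5112125) = -30515*(-146728209489/5112125 - 2*I/5112125) = 895482262511367/1022425 + 12206*I/1022425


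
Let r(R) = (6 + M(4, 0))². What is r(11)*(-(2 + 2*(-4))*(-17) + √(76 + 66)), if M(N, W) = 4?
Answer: -10200 + 100*√142 ≈ -9008.4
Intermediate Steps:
r(R) = 100 (r(R) = (6 + 4)² = 10² = 100)
r(11)*(-(2 + 2*(-4))*(-17) + √(76 + 66)) = 100*(-(2 + 2*(-4))*(-17) + √(76 + 66)) = 100*(-(2 - 8)*(-17) + √142) = 100*(-1*(-6)*(-17) + √142) = 100*(6*(-17) + √142) = 100*(-102 + √142) = -10200 + 100*√142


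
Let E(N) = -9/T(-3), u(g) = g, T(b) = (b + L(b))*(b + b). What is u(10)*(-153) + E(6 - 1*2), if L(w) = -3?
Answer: -6121/4 ≈ -1530.3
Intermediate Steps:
T(b) = 2*b*(-3 + b) (T(b) = (b - 3)*(b + b) = (-3 + b)*(2*b) = 2*b*(-3 + b))
E(N) = -1/4 (E(N) = -9*(-1/(6*(-3 - 3))) = -9/(2*(-3)*(-6)) = -9/36 = -9*1/36 = -1/4)
u(10)*(-153) + E(6 - 1*2) = 10*(-153) - 1/4 = -1530 - 1/4 = -6121/4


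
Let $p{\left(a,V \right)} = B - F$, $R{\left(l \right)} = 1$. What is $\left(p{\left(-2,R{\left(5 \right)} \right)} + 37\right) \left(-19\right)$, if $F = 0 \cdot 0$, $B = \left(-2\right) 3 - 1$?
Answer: $-570$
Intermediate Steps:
$B = -7$ ($B = -6 - 1 = -7$)
$F = 0$
$p{\left(a,V \right)} = -7$ ($p{\left(a,V \right)} = -7 - 0 = -7 + 0 = -7$)
$\left(p{\left(-2,R{\left(5 \right)} \right)} + 37\right) \left(-19\right) = \left(-7 + 37\right) \left(-19\right) = 30 \left(-19\right) = -570$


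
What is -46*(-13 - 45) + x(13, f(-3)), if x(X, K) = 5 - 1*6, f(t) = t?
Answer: 2667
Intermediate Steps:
x(X, K) = -1 (x(X, K) = 5 - 6 = -1)
-46*(-13 - 45) + x(13, f(-3)) = -46*(-13 - 45) - 1 = -46*(-58) - 1 = 2668 - 1 = 2667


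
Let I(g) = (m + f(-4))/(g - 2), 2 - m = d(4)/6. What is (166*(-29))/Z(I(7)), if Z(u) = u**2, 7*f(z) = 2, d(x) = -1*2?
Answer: -2122974/121 ≈ -17545.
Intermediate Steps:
d(x) = -2
f(z) = 2/7 (f(z) = (1/7)*2 = 2/7)
m = 7/3 (m = 2 - (-2)/6 = 2 - 1*(-1/3) = 2 + 1/3 = 7/3 ≈ 2.3333)
I(g) = 55/(21*(-2 + g)) (I(g) = (7/3 + 2/7)/(g - 2) = 55/(21*(-2 + g)))
(166*(-29))/Z(I(7)) = (166*(-29))/((55/(21*(-2 + 7)))**2) = -4814/(((55/21)/5)**2) = -4814/(((55/21)*(1/5))**2) = -4814/((11/21)**2) = -4814/121/441 = -4814*441/121 = -2122974/121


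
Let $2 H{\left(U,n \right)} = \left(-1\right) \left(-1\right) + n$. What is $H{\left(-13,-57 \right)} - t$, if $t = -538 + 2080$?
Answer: $-1570$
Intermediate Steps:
$H{\left(U,n \right)} = \frac{1}{2} + \frac{n}{2}$ ($H{\left(U,n \right)} = \frac{\left(-1\right) \left(-1\right) + n}{2} = \frac{1 + n}{2} = \frac{1}{2} + \frac{n}{2}$)
$t = 1542$
$H{\left(-13,-57 \right)} - t = \left(\frac{1}{2} + \frac{1}{2} \left(-57\right)\right) - 1542 = \left(\frac{1}{2} - \frac{57}{2}\right) - 1542 = -28 - 1542 = -1570$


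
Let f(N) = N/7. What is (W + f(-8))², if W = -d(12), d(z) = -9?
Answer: 3025/49 ≈ 61.735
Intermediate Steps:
f(N) = N/7 (f(N) = N*(⅐) = N/7)
W = 9 (W = -1*(-9) = 9)
(W + f(-8))² = (9 + (⅐)*(-8))² = (9 - 8/7)² = (55/7)² = 3025/49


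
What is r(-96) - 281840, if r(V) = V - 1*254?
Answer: -282190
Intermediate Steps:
r(V) = -254 + V (r(V) = V - 254 = -254 + V)
r(-96) - 281840 = (-254 - 96) - 281840 = -350 - 281840 = -282190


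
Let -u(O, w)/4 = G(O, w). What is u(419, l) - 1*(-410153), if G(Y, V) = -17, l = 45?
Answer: 410221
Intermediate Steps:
u(O, w) = 68 (u(O, w) = -4*(-17) = 68)
u(419, l) - 1*(-410153) = 68 - 1*(-410153) = 68 + 410153 = 410221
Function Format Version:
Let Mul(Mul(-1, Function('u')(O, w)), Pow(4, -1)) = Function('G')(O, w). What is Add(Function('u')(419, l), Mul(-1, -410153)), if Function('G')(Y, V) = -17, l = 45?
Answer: 410221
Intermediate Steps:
Function('u')(O, w) = 68 (Function('u')(O, w) = Mul(-4, -17) = 68)
Add(Function('u')(419, l), Mul(-1, -410153)) = Add(68, Mul(-1, -410153)) = Add(68, 410153) = 410221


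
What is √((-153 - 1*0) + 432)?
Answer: 3*√31 ≈ 16.703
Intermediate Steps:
√((-153 - 1*0) + 432) = √((-153 + 0) + 432) = √(-153 + 432) = √279 = 3*√31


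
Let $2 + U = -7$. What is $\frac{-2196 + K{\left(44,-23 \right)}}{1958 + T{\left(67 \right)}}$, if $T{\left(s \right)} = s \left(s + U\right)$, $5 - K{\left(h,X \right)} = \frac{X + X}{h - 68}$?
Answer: $- \frac{26315}{70128} \approx -0.37524$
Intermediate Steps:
$U = -9$ ($U = -2 - 7 = -9$)
$K{\left(h,X \right)} = 5 - \frac{2 X}{-68 + h}$ ($K{\left(h,X \right)} = 5 - \frac{X + X}{h - 68} = 5 - \frac{2 X}{-68 + h}$)
$T{\left(s \right)} = s \left(-9 + s\right)$ ($T{\left(s \right)} = s \left(s - 9\right) = s \left(-9 + s\right)$)
$\frac{-2196 + K{\left(44,-23 \right)}}{1958 + T{\left(67 \right)}} = \frac{-2196 + \frac{-340 - -46 + 5 \cdot 44}{-68 + 44}}{1958 + 67 \left(-9 + 67\right)} = \frac{-2196 + \frac{-340 + 46 + 220}{-24}}{1958 + 67 \cdot 58} = \frac{-2196 - - \frac{37}{12}}{1958 + 3886} = \frac{-2196 + \frac{37}{12}}{5844} = \left(- \frac{26315}{12}\right) \frac{1}{5844} = - \frac{26315}{70128}$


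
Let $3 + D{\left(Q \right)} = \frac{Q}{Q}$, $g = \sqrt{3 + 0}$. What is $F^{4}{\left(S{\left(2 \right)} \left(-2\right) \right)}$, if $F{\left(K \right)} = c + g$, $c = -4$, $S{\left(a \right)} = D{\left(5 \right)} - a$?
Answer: $\left(4 - \sqrt{3}\right)^{4} \approx 26.457$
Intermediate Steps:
$g = \sqrt{3} \approx 1.732$
$D{\left(Q \right)} = -2$ ($D{\left(Q \right)} = -3 + \frac{Q}{Q} = -3 + 1 = -2$)
$S{\left(a \right)} = -2 - a$
$F{\left(K \right)} = -4 + \sqrt{3}$
$F^{4}{\left(S{\left(2 \right)} \left(-2\right) \right)} = \left(-4 + \sqrt{3}\right)^{4}$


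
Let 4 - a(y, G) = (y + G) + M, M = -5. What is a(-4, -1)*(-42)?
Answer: -588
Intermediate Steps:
a(y, G) = 9 - G - y (a(y, G) = 4 - ((y + G) - 5) = 4 - ((G + y) - 5) = 4 - (-5 + G + y) = 4 + (5 - G - y) = 9 - G - y)
a(-4, -1)*(-42) = (9 - 1*(-1) - 1*(-4))*(-42) = (9 + 1 + 4)*(-42) = 14*(-42) = -588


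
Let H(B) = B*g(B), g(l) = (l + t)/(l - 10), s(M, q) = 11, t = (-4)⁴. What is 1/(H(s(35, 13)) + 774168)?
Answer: 1/777105 ≈ 1.2868e-6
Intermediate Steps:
t = 256
g(l) = (256 + l)/(-10 + l) (g(l) = (l + 256)/(l - 10) = (256 + l)/(-10 + l))
H(B) = B*(256 + B)/(-10 + B) (H(B) = B*((256 + B)/(-10 + B)) = B*(256 + B)/(-10 + B))
1/(H(s(35, 13)) + 774168) = 1/(11*(256 + 11)/(-10 + 11) + 774168) = 1/(11*267/1 + 774168) = 1/(11*1*267 + 774168) = 1/(2937 + 774168) = 1/777105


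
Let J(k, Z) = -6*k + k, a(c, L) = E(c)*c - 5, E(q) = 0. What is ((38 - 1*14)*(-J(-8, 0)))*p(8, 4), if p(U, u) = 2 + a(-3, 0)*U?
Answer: 36480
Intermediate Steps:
a(c, L) = -5 (a(c, L) = 0*c - 5 = 0 - 5 = -5)
J(k, Z) = -5*k
p(U, u) = 2 - 5*U
((38 - 1*14)*(-J(-8, 0)))*p(8, 4) = ((38 - 1*14)*(-(-5)*(-8)))*(2 - 5*8) = ((38 - 14)*(-1*40))*(2 - 40) = (24*(-40))*(-38) = -960*(-38) = 36480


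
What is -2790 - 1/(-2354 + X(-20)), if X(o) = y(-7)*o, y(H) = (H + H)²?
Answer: -17504459/6274 ≈ -2790.0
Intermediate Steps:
y(H) = 4*H² (y(H) = (2*H)² = 4*H²)
X(o) = 196*o (X(o) = (4*(-7)²)*o = (4*49)*o = 196*o)
-2790 - 1/(-2354 + X(-20)) = -2790 - 1/(-2354 + 196*(-20)) = -2790 - 1/(-2354 - 3920) = -2790 - 1/(-6274) = -2790 - 1*(-1/6274) = -2790 + 1/6274 = -17504459/6274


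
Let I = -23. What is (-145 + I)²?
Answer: 28224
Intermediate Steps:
(-145 + I)² = (-145 - 23)² = (-168)² = 28224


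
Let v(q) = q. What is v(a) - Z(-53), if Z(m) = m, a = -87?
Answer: -34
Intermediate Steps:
v(a) - Z(-53) = -87 - 1*(-53) = -87 + 53 = -34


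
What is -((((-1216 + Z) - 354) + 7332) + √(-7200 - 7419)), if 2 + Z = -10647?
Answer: 4887 - I*√14619 ≈ 4887.0 - 120.91*I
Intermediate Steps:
Z = -10649 (Z = -2 - 10647 = -10649)
-((((-1216 + Z) - 354) + 7332) + √(-7200 - 7419)) = -((((-1216 - 10649) - 354) + 7332) + √(-7200 - 7419)) = -(((-11865 - 354) + 7332) + √(-14619)) = -((-12219 + 7332) + I*√14619) = -(-4887 + I*√14619) = 4887 - I*√14619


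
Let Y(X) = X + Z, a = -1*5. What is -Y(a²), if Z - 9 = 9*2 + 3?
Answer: -55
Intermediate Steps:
Z = 30 (Z = 9 + (9*2 + 3) = 9 + (18 + 3) = 9 + 21 = 30)
a = -5
Y(X) = 30 + X (Y(X) = X + 30 = 30 + X)
-Y(a²) = -(30 + (-5)²) = -(30 + 25) = -1*55 = -55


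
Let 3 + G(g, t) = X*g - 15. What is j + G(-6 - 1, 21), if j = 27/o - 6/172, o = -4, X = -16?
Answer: 15001/172 ≈ 87.215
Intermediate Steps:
j = -1167/172 (j = 27/(-4) - 6/172 = 27*(-¼) - 6*1/172 = -27/4 - 3/86 = -1167/172 ≈ -6.7849)
G(g, t) = -18 - 16*g (G(g, t) = -3 + (-16*g - 15) = -3 + (-15 - 16*g) = -18 - 16*g)
j + G(-6 - 1, 21) = -1167/172 + (-18 - 16*(-6 - 1)) = -1167/172 + (-18 - 16*(-7)) = -1167/172 + (-18 + 112) = -1167/172 + 94 = 15001/172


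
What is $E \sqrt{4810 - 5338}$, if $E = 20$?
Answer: $80 i \sqrt{33} \approx 459.56 i$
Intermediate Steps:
$E \sqrt{4810 - 5338} = 20 \sqrt{4810 - 5338} = 20 \sqrt{-528} = 20 \cdot 4 i \sqrt{33} = 80 i \sqrt{33}$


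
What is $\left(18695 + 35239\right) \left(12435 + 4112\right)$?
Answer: $892445898$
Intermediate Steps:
$\left(18695 + 35239\right) \left(12435 + 4112\right) = 53934 \cdot 16547 = 892445898$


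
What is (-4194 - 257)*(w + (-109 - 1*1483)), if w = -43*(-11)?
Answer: 4980669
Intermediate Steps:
w = 473
(-4194 - 257)*(w + (-109 - 1*1483)) = (-4194 - 257)*(473 + (-109 - 1*1483)) = -4451*(473 + (-109 - 1483)) = -4451*(473 - 1592) = -4451*(-1119) = 4980669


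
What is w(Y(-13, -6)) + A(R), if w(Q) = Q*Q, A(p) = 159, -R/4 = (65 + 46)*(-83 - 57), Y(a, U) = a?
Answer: 328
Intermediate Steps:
R = 62160 (R = -4*(65 + 46)*(-83 - 57) = -444*(-140) = -4*(-15540) = 62160)
w(Q) = Q²
w(Y(-13, -6)) + A(R) = (-13)² + 159 = 169 + 159 = 328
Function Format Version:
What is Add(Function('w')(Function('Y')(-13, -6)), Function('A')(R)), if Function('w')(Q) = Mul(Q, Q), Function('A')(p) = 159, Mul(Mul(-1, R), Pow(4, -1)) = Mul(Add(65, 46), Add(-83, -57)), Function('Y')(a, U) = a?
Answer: 328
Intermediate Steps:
R = 62160 (R = Mul(-4, Mul(Add(65, 46), Add(-83, -57))) = Mul(-4, Mul(111, -140)) = Mul(-4, -15540) = 62160)
Function('w')(Q) = Pow(Q, 2)
Add(Function('w')(Function('Y')(-13, -6)), Function('A')(R)) = Add(Pow(-13, 2), 159) = Add(169, 159) = 328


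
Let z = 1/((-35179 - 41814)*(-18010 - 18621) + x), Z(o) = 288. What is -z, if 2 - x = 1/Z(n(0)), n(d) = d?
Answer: -288/812255208479 ≈ -3.5457e-10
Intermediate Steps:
x = 575/288 (x = 2 - 1/288 = 575/288 ≈ 1.9965)
z = 288/812255208479 (z = 1/((-35179 - 41814)*(-18010 - 18621) + 575/288) = 1/(-76993*(-36631) + 575/288) = 1/(2820330583 + 575/288) = 1/(812255208479/288) = 288/812255208479 ≈ 3.5457e-10)
-z = -1*288/812255208479 = -288/812255208479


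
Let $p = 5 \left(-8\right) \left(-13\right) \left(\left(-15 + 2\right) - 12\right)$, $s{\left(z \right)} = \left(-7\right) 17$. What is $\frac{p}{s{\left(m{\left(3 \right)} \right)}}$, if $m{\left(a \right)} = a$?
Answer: $\frac{13000}{119} \approx 109.24$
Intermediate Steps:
$s{\left(z \right)} = -119$
$p = -13000$ ($p = \left(-40\right) \left(-13\right) \left(-13 - 12\right) = 520 \left(-25\right) = -13000$)
$\frac{p}{s{\left(m{\left(3 \right)} \right)}} = - \frac{13000}{-119} = \left(-13000\right) \left(- \frac{1}{119}\right) = \frac{13000}{119}$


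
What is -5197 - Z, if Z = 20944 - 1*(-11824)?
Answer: -37965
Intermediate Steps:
Z = 32768 (Z = 20944 + 11824 = 32768)
-5197 - Z = -5197 - 1*32768 = -5197 - 32768 = -37965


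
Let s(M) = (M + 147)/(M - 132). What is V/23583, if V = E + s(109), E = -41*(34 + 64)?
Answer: -30890/180803 ≈ -0.17085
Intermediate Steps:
E = -4018 (E = -41*98 = -4018)
s(M) = (147 + M)/(-132 + M)
V = -92670/23 (V = -4018 + (147 + 109)/(-132 + 109) = -4018 + 256/(-23) = -4018 - 1/23*256 = -4018 - 256/23 = -92670/23 ≈ -4029.1)
V/23583 = -92670/23/23583 = -92670/23*1/23583 = -30890/180803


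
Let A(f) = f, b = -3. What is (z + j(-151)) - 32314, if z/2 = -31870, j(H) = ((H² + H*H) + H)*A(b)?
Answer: -232407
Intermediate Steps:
j(H) = -6*H² - 3*H (j(H) = ((H² + H*H) + H)*(-3) = ((H² + H²) + H)*(-3) = (2*H² + H)*(-3) = (H + 2*H²)*(-3) = -6*H² - 3*H)
z = -63740 (z = 2*(-31870) = -63740)
(z + j(-151)) - 32314 = (-63740 - 3*(-151)*(1 + 2*(-151))) - 32314 = (-63740 - 3*(-151)*(1 - 302)) - 32314 = (-63740 - 3*(-151)*(-301)) - 32314 = (-63740 - 136353) - 32314 = -200093 - 32314 = -232407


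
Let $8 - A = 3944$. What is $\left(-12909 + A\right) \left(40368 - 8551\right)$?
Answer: $-535957365$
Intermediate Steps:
$A = -3936$ ($A = 8 - 3944 = -3936$)
$\left(-12909 + A\right) \left(40368 - 8551\right) = \left(-12909 - 3936\right) \left(40368 - 8551\right) = \left(-16845\right) 31817 = -535957365$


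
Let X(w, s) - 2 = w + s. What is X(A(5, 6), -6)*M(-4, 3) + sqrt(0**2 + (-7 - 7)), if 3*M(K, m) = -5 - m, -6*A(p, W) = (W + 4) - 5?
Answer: 116/9 + I*sqrt(14) ≈ 12.889 + 3.7417*I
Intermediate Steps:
A(p, W) = 1/6 - W/6 (A(p, W) = -((W + 4) - 5)/6 = -((4 + W) - 5)/6 = -(-1 + W)/6 = 1/6 - W/6)
X(w, s) = 2 + s + w (X(w, s) = 2 + (w + s) = 2 + (s + w) = 2 + s + w)
M(K, m) = -5/3 - m/3 (M(K, m) = (-5 - m)/3 = -5/3 - m/3)
X(A(5, 6), -6)*M(-4, 3) + sqrt(0**2 + (-7 - 7)) = (2 - 6 + (1/6 - 1/6*6))*(-5/3 - 1/3*3) + sqrt(0**2 + (-7 - 7)) = (2 - 6 + (1/6 - 1))*(-5/3 - 1) + sqrt(0 - 14) = (2 - 6 - 5/6)*(-8/3) + sqrt(-14) = -29/6*(-8/3) + I*sqrt(14) = 116/9 + I*sqrt(14)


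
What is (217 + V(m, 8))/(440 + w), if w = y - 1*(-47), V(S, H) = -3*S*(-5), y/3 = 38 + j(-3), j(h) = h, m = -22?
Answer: -113/592 ≈ -0.19088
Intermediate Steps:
y = 105 (y = 3*(38 - 3) = 3*35 = 105)
V(S, H) = 15*S
w = 152 (w = 105 - 1*(-47) = 105 + 47 = 152)
(217 + V(m, 8))/(440 + w) = (217 + 15*(-22))/(440 + 152) = (217 - 330)/592 = -113*1/592 = -113/592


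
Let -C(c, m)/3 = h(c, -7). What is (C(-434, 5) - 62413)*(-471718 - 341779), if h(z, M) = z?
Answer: 49713615167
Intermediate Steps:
C(c, m) = -3*c
(C(-434, 5) - 62413)*(-471718 - 341779) = (-3*(-434) - 62413)*(-471718 - 341779) = (1302 - 62413)*(-813497) = -61111*(-813497) = 49713615167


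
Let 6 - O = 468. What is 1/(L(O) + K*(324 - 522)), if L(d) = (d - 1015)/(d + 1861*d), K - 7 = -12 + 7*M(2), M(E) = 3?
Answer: -122892/389321645 ≈ -0.00031566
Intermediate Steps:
O = -462 (O = 6 - 1*468 = 6 - 468 = -462)
K = 16 (K = 7 + (-12 + 7*3) = 7 + (-12 + 21) = 7 + 9 = 16)
L(d) = (-1015 + d)/(1862*d) (L(d) = (-1015 + d)/((1862*d)) = (-1015 + d)*(1/(1862*d)) = (-1015 + d)/(1862*d))
1/(L(O) + K*(324 - 522)) = 1/((1/1862)*(-1015 - 462)/(-462) + 16*(324 - 522)) = 1/((1/1862)*(-1/462)*(-1477) + 16*(-198)) = 1/(211/122892 - 3168) = 1/(-389321645/122892) = -122892/389321645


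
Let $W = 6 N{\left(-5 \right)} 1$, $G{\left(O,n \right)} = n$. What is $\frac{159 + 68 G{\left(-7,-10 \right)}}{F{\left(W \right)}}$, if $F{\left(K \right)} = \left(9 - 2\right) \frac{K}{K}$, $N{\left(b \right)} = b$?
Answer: $- \frac{521}{7} \approx -74.429$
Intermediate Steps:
$W = -30$ ($W = 6 \left(-5\right) 1 = \left(-30\right) 1 = -30$)
$F{\left(K \right)} = 7$ ($F{\left(K \right)} = 7 \cdot 1 = 7$)
$\frac{159 + 68 G{\left(-7,-10 \right)}}{F{\left(W \right)}} = \frac{159 + 68 \left(-10\right)}{7} = \left(159 - 680\right) \frac{1}{7} = \left(-521\right) \frac{1}{7} = - \frac{521}{7}$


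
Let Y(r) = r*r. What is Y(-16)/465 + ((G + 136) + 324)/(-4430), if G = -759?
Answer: 254623/411990 ≈ 0.61803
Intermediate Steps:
Y(r) = r²
Y(-16)/465 + ((G + 136) + 324)/(-4430) = (-16)²/465 + ((-759 + 136) + 324)/(-4430) = 256*(1/465) + (-623 + 324)*(-1/4430) = 256/465 - 299*(-1/4430) = 256/465 + 299/4430 = 254623/411990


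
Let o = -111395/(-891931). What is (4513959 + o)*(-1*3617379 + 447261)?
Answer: -12763339126159074432/891931 ≈ -1.4310e+13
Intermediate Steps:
o = 111395/891931 (o = -111395*(-1/891931) = 111395/891931 ≈ 0.12489)
(4513959 + o)*(-1*3617379 + 447261) = (4513959 + 111395/891931)*(-1*3617379 + 447261) = 4026140076224*(-3617379 + 447261)/891931 = (4026140076224/891931)*(-3170118) = -12763339126159074432/891931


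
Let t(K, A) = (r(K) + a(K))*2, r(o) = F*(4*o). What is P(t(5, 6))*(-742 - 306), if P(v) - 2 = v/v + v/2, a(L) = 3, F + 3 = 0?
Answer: 56592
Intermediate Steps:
F = -3 (F = -3 + 0 = -3)
r(o) = -12*o
t(K, A) = 6 - 24*K (t(K, A) = (-12*K + 3)*2 = (3 - 12*K)*2 = 6 - 24*K)
P(v) = 3 + v/2 (P(v) = 2 + (v/v + v/2) = 2 + (1 + v*(½)) = 2 + (1 + v/2) = 3 + v/2)
P(t(5, 6))*(-742 - 306) = (3 + (6 - 24*5)/2)*(-742 - 306) = (3 + (6 - 120)/2)*(-1048) = (3 + (½)*(-114))*(-1048) = (3 - 57)*(-1048) = -54*(-1048) = 56592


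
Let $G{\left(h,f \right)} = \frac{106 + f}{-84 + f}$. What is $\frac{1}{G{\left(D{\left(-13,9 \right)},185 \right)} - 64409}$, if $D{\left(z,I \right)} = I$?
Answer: $- \frac{101}{6505018} \approx -1.5526 \cdot 10^{-5}$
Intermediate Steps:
$G{\left(h,f \right)} = \frac{106 + f}{-84 + f}$
$\frac{1}{G{\left(D{\left(-13,9 \right)},185 \right)} - 64409} = \frac{1}{\frac{106 + 185}{-84 + 185} - 64409} = \frac{1}{\frac{1}{101} \cdot 291 - 64409} = \frac{1}{\frac{291}{101} - 64409} = \frac{1}{- \frac{6505018}{101}} = - \frac{101}{6505018}$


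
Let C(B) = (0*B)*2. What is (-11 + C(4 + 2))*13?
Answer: -143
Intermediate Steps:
C(B) = 0 (C(B) = 0*2 = 0)
(-11 + C(4 + 2))*13 = (-11 + 0)*13 = -11*13 = -143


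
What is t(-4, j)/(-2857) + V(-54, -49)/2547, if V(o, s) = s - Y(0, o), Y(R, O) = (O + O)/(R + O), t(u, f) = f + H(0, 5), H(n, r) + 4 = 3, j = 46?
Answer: -86774/2425593 ≈ -0.035774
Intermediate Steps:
H(n, r) = -1 (H(n, r) = -4 + 3 = -1)
t(u, f) = -1 + f (t(u, f) = f - 1 = -1 + f)
Y(R, O) = 2*O/(O + R) (Y(R, O) = (2*O)/(O + R) = 2*O/(O + R))
V(o, s) = -2 + s (V(o, s) = s - 2*o/(o + 0) = s - 2*o/o = s - 1*2 = s - 2 = -2 + s)
t(-4, j)/(-2857) + V(-54, -49)/2547 = (-1 + 46)/(-2857) + (-2 - 49)/2547 = 45*(-1/2857) - 51*1/2547 = -45/2857 - 17/849 = -86774/2425593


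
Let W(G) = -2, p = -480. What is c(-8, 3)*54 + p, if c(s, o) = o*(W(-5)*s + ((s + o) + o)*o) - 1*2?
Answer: 1032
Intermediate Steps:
c(s, o) = -2 + o*(-2*s + o*(s + 2*o)) (c(s, o) = o*(-2*s + ((s + o) + o)*o) - 1*2 = o*(-2*s + ((o + s) + o)*o) - 2 = o*(-2*s + (s + 2*o)*o) - 2 = o*(-2*s + o*(s + 2*o)) - 2 = -2 + o*(-2*s + o*(s + 2*o)))
c(-8, 3)*54 + p = (-2 + 2*3³ - 8*3² - 2*3*(-8))*54 - 480 = (-2 + 2*27 - 8*9 + 48)*54 - 480 = (-2 + 54 - 72 + 48)*54 - 480 = 28*54 - 480 = 1512 - 480 = 1032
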